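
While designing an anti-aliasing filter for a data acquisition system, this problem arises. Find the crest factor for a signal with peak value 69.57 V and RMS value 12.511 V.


Crest factor is the ratio of peak to RMS:
CF = V_peak / V_rms
   = 69.57 / 12.511
   = 5.5607

5.5607


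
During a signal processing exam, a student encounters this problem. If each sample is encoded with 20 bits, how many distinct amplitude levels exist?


Number of quantization levels = 2^N
= 2^20
= 1048576

1048576


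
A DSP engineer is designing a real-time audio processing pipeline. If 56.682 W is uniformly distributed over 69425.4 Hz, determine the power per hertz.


Power spectral density:
PSD = P / BW
    = 56.682 / 69425.4
    = 0.00081644 W/Hz

0.00081644 W/Hz


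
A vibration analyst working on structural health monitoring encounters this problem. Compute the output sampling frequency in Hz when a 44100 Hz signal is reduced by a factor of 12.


Decimation reduces the sample rate:
fs_out = fs_in / M
       = 44100 / 12
       = 3675.0 Hz

3675.0 Hz


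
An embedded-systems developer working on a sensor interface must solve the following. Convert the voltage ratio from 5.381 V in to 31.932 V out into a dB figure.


Voltage gain in dB:
G = 20 * log10(Vout / Vin)
  = 20 * log10(31.932 / 5.381)
  = 20 * log10(5.934213)
  = 20 * 0.773363
  = 15.47 dB

15.47 dB


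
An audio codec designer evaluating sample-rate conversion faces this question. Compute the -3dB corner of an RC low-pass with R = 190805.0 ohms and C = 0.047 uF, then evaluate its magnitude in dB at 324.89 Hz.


Step 1 — cutoff frequency:
fc = 1 / (2*pi*R*C)
C = 0.047 uF = 4.7e-08 F
fc = 1 / (2*pi*190805.0*4.7e-08)
   = 17.7473 Hz

Step 2 — magnitude at f = 324.89 Hz:
|H(f)| = 1 / sqrt(1 + (f/fc)^2)
f/fc = 324.89 / 17.7473 = 18.306447
|H| = 1 / sqrt(1 + 335.126002) = 0.0545442
|H|_dB = 20*log10(0.0545442) = -25.27 dB

fc = 17.7473 Hz; |H(324.89 Hz)| = -25.27 dB


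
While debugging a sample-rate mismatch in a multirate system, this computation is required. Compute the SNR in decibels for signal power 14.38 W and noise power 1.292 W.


SNR in decibels:
SNR = 10 * log10(Ps / Pn)
    = 10 * log10(14.38 / 1.292)
    = 10 * log10(11.13)
    = 10 * 1.0465
    = 10.46 dB

10.46 dB


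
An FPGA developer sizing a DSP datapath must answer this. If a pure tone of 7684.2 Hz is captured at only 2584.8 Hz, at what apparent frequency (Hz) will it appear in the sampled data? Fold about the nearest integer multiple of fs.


Compute the nearest integer multiple of fs to the signal:
n = round(7684.2 / 2584.8) = 3
f_alias = |7684.2 - 3 * 2584.8|
        = |7684.2 - 7754.4|
        = 70.2 Hz

70.2


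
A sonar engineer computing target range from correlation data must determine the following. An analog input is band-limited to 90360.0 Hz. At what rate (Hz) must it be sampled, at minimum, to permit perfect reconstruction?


The Nyquist rate is twice the maximum frequency component.
fs_min = 2 * fmax
      = 2 * 90360.0
      = 180720.0 Hz

180720.0


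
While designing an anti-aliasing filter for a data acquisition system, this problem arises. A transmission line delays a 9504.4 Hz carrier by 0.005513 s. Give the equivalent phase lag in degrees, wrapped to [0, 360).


Phase shift from frequency and time delay:
phi = 360 * f * t_delay
    = 360 * 9504.4 * 0.005513
    = 18863.19 degrees
    mod 360 = 143.19 degrees

143.19 degrees


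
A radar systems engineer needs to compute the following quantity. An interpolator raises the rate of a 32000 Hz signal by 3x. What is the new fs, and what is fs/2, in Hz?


Step 1 — output sample rate after interpolation by L:
fs_out = L * fs_in = 3 * 32000 = 96000 Hz

Step 2 — Nyquist frequency of the output stream:
f_Nyq = fs_out / 2 = 96000 / 2 = 48000.0 Hz

fs_out = 96000 Hz; f_Nyquist = 48000.0 Hz


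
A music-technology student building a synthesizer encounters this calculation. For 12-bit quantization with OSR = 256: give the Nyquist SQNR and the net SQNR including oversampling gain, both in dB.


Step 1 — baseline SQNR at Nyquist:
SQNR_base = 6.02*N + 1.76
          = 6.02*12 + 1.76
          = 74.0 dB

Step 2 — oversampling processing gain:
G = 10*log10(OSR) = 10*log10(256) = 24.08 dB

Step 3 — total:
SQNR_total = 74.0 + 24.08 = 98.08 dB

Base SQNR = 74.0 dB; oversampled SQNR = 98.08 dB


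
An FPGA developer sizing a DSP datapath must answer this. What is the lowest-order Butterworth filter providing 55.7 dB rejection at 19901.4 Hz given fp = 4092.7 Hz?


Butterworth filter order formula:
n = log10(10^(A/10) - 1) / (2 * log10(f_stop/f_pass))
10^(55.7/10) - 1 = 371534.2291
f_stop/f_pass = 19901.4 / 4092.7 = 4.8627
n = 4.0546 -> ceil = 5

5


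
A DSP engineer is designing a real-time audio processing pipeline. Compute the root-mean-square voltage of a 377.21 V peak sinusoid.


RMS voltage for a sinusoidal waveform:
V_rms = V_peak / sqrt(2)
      = 377.21 / 1.414214
      = 266.728 V

266.728 V


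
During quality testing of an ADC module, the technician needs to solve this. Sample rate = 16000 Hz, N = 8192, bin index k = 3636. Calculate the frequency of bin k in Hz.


Frequency of DFT bin k:
f_k = k * fs / N
    = 3636 * 16000 / 8192
    = 58176000 / 8192
    = 7101.562 Hz

7101.562 Hz


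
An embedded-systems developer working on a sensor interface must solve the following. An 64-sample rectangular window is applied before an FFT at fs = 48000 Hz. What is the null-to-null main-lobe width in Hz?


Main lobe width for a rectangular window:
Width = 2 * fs / N
      = 2 * 48000 / 64
      = 96000 / 64
      = 1500.0 Hz

1500.0 Hz


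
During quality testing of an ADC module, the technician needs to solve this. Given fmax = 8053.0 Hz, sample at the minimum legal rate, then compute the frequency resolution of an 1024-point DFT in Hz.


Step 1 — Nyquist sampling rate:
fs = 2 * fmax = 2 * 8053.0 = 16106.0 Hz

Step 2 — DFT bin spacing:
df = fs / N = 16106.0 / 1024 = 15.7285 Hz

15.7285 Hz


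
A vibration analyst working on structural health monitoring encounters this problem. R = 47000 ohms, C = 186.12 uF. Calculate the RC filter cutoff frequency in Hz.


Cutoff frequency of a first-order RC filter:
fc = 1 / (2 * pi * R * C)
C = 186.12 uF = 0.00018612 F
fc = 1 / (2 * pi * 47000 * 0.00018612)
   = 1 / 54.963043120496
   = 0.018194 Hz

0.018194 Hz


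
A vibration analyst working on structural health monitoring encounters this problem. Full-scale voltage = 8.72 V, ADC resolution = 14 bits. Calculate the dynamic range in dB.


Dynamic range from full-scale to LSB:
V_min = V_max / 2^bits = 8.72 / 2^14
DR = 20 * log10(V_max / V_min)
   = 20 * log10(2^14)
   = 20 * 14 * log10(2)
   = 84.29 dB

84.29 dB


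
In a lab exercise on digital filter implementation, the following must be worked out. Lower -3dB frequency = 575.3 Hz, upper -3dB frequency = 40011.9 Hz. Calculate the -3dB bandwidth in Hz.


Bandwidth is the difference of -3dB frequencies:
BW = f_high - f_low
   = 40011.9 - 575.3
   = 39436.6 Hz

39436.6 Hz


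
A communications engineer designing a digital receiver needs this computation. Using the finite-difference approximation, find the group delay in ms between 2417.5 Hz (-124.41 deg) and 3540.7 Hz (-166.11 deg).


Group delay from phase difference:
tau = -d(phi)/d(omega)
d(phi) = -41.7 deg = -0.727802 rad
d(omega) = 2*pi*(3540.7 - 2417.5) = 7057.2737 rad/s
tau = -(-0.727802) / 7057.2737
    = 0.1031 ms

0.1031 ms


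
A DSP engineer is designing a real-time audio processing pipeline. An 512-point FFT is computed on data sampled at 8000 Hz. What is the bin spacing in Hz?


DFT frequency resolution:
df = fs / N
   = 8000 / 512
   = 15.625 Hz

15.625 Hz


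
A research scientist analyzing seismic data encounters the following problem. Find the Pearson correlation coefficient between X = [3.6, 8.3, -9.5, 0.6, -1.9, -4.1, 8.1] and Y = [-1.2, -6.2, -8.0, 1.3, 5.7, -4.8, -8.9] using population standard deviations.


Pearson correlation coefficient (population):
r = cov(X,Y) / (std(X) * std(Y))
Mean X = 0.7286, Mean Y = -3.1571
Cov(X,Y) = -3.734082
Std(X) = 6.032937, Std(Y) = 4.935833
r = -0.1254

-0.1254


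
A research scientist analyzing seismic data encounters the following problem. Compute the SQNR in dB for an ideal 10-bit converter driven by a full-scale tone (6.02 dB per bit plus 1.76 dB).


Theoretical SNR for a full-scale sinusoid:
SNR = 6.02 * N + 1.76
    = 6.02 * 10 + 1.76
    = 60.2 + 1.76
    = 61.96 dB

61.96 dB


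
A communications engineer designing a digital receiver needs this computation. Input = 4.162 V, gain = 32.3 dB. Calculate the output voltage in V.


Output voltage from dB gain:
V_out = V_in * 10^(gain_dB / 20)
      = 4.162 * 10^(32.3 / 20)
      = 4.162 * 41.209752
      = 171.515 V

171.515 V


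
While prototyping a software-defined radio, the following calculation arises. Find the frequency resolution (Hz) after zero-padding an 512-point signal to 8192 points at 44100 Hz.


Frequency resolution after zero-padding:
N_padded = 512 * 16 = 8192
df = fs / N_padded
   = 44100 / 8192
   = 5.3833 Hz

5.3833 Hz


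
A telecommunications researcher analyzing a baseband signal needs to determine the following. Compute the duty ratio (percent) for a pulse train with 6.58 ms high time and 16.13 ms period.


Duty cycle as a percentage:
DC = (t_on / T) * 100
   = (6.58 / 16.13) * 100
   = 0.407936 * 100
   = 40.79 %

40.79 %


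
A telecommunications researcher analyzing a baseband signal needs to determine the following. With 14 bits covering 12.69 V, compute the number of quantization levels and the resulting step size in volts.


Step 1 — number of quantization levels:
L = 2^N = 2^14 = 16384

Step 2 — LSB step size:
delta = Vfs / L
      = 12.69 / 16384
      = 0.00077454 V

Levels = 16384; step size = 0.00077454 V


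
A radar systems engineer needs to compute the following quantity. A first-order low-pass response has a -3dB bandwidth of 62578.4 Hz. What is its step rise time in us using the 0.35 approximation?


Rise time from bandwidth relationship:
tr = 0.35 / BW
   = 0.35 / 62578.4
   = 5.592984161e-06 s
   = 5.593 us

5.593 us


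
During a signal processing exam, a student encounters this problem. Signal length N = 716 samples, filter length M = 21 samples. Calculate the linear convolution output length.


Linear convolution output length:
L = N + M - 1
  = 716 + 21 - 1
  = 736 samples

736


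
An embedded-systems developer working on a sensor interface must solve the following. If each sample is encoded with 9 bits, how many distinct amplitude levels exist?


Number of quantization levels = 2^N
= 2^9
= 512

512


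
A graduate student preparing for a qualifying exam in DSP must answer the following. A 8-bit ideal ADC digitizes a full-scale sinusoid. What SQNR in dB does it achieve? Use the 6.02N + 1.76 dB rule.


Theoretical SNR for a full-scale sinusoid:
SNR = 6.02 * N + 1.76
    = 6.02 * 8 + 1.76
    = 48.16 + 1.76
    = 49.92 dB

49.92 dB


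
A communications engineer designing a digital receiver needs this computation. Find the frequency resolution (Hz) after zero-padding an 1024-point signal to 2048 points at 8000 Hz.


Frequency resolution after zero-padding:
N_padded = 1024 * 2 = 2048
df = fs / N_padded
   = 8000 / 2048
   = 3.9062 Hz

3.9062 Hz


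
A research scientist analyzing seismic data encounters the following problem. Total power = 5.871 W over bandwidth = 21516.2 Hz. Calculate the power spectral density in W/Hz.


Power spectral density:
PSD = P / BW
    = 5.871 / 21516.2
    = 0.00027286 W/Hz

0.00027286 W/Hz


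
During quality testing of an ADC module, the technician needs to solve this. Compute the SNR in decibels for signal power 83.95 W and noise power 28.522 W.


SNR in decibels:
SNR = 10 * log10(Ps / Pn)
    = 10 * log10(83.95 / 28.522)
    = 10 * log10(2.9433)
    = 10 * 0.4688
    = 4.69 dB

4.69 dB


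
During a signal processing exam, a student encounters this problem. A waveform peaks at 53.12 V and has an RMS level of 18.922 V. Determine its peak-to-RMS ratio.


Crest factor is the ratio of peak to RMS:
CF = V_peak / V_rms
   = 53.12 / 18.922
   = 2.8073

2.8073


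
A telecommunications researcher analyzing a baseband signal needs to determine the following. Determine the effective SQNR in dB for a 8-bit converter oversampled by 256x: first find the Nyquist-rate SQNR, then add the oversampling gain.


Step 1 — baseline SQNR at Nyquist:
SQNR_base = 6.02*N + 1.76
          = 6.02*8 + 1.76
          = 49.92 dB

Step 2 — oversampling processing gain:
G = 10*log10(OSR) = 10*log10(256) = 24.08 dB

Step 3 — total:
SQNR_total = 49.92 + 24.08 = 74.0 dB

Base SQNR = 49.92 dB; oversampled SQNR = 74.0 dB


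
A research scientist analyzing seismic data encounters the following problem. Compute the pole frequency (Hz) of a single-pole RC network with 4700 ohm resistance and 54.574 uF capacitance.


Cutoff frequency of a first-order RC filter:
fc = 1 / (2 * pi * R * C)
C = 54.574 uF = 5.4574e-05 F
fc = 1 / (2 * pi * 4700 * 5.4574e-05)
   = 1 / 1.6116232082839
   = 0.620492 Hz

0.620492 Hz


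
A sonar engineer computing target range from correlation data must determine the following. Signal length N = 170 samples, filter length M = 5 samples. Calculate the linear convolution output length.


Linear convolution output length:
L = N + M - 1
  = 170 + 5 - 1
  = 174 samples

174


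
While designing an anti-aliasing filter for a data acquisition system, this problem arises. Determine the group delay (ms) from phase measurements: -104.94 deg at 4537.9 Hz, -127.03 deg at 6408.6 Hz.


Group delay from phase difference:
tau = -d(phi)/d(omega)
d(phi) = -22.09 deg = -0.385543 rad
d(omega) = 2*pi*(6408.6 - 4537.9) = 11753.9548 rad/s
tau = -(-0.385543) / 11753.9548
    = 0.0328 ms

0.0328 ms


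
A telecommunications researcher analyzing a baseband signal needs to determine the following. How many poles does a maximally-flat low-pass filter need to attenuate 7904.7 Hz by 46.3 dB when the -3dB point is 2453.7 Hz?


Butterworth filter order formula:
n = log10(10^(A/10) - 1) / (2 * log10(f_stop/f_pass))
10^(46.3/10) - 1 = 42656.9519
f_stop/f_pass = 7904.7 / 2453.7 = 3.2215
n = 4.5565 -> ceil = 5

5


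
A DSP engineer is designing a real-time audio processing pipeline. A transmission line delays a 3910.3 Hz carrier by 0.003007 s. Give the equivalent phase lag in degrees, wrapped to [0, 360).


Phase shift from frequency and time delay:
phi = 360 * f * t_delay
    = 360 * 3910.3 * 0.003007
    = 4232.98 degrees
    mod 360 = 272.98 degrees

272.98 degrees


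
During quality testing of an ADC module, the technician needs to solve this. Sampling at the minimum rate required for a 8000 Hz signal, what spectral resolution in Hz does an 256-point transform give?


Step 1 — Nyquist sampling rate:
fs = 2 * fmax = 2 * 8000 = 16000 Hz

Step 2 — DFT bin spacing:
df = fs / N = 16000 / 256 = 62.5 Hz

62.5 Hz


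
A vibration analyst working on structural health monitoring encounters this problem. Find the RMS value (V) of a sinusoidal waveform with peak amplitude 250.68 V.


RMS voltage for a sinusoidal waveform:
V_rms = V_peak / sqrt(2)
      = 250.68 / 1.414214
      = 177.258 V

177.258 V


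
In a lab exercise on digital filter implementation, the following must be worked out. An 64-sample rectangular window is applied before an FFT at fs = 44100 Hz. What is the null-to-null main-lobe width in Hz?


Main lobe width for a rectangular window:
Width = 2 * fs / N
      = 2 * 44100 / 64
      = 88200 / 64
      = 1378.125 Hz

1378.125 Hz


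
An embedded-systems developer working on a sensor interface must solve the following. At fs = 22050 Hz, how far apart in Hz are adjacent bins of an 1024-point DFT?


DFT frequency resolution:
df = fs / N
   = 22050 / 1024
   = 21.5332 Hz

21.5332 Hz


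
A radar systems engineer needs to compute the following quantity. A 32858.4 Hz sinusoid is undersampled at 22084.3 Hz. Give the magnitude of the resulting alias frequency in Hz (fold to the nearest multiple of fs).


Compute the nearest integer multiple of fs to the signal:
n = round(32858.4 / 22084.3) = 1
f_alias = |32858.4 - 1 * 22084.3|
        = |32858.4 - 22084.3|
        = 10774.1 Hz

10774.1


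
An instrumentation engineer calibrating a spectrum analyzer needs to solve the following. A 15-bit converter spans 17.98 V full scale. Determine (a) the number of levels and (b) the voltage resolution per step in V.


Step 1 — number of quantization levels:
L = 2^N = 2^15 = 32768

Step 2 — LSB step size:
delta = Vfs / L
      = 17.98 / 32768
      = 0.00054871 V

Levels = 32768; step size = 0.00054871 V


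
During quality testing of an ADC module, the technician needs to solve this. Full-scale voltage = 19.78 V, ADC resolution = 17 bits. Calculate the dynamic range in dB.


Dynamic range from full-scale to LSB:
V_min = V_max / 2^bits = 19.78 / 2^17
DR = 20 * log10(V_max / V_min)
   = 20 * log10(2^17)
   = 20 * 17 * log10(2)
   = 102.35 dB

102.35 dB


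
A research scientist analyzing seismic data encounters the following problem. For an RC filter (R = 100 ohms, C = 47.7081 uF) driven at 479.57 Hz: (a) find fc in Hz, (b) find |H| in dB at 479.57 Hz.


Step 1 — cutoff frequency:
fc = 1 / (2*pi*R*C)
C = 47.7081 uF = 4.77081e-05 F
fc = 1 / (2*pi*100*4.77081e-05)
   = 33.3602 Hz

Step 2 — magnitude at f = 479.57 Hz:
|H(f)| = 1 / sqrt(1 + (f/fc)^2)
f/fc = 479.57 / 33.3602 = 14.375513
|H| = 1 / sqrt(1 + 206.655374) = 0.069395
|H|_dB = 20*log10(0.069395) = -23.17 dB

fc = 33.3602 Hz; |H(479.57 Hz)| = -23.17 dB


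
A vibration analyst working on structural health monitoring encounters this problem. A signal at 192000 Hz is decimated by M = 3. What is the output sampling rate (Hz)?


Decimation reduces the sample rate:
fs_out = fs_in / M
       = 192000 / 3
       = 64000.0 Hz

64000.0 Hz


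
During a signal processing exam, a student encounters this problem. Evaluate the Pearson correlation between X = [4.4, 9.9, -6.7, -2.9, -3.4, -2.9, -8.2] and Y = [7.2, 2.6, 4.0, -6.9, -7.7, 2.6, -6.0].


Pearson correlation coefficient (population):
r = cov(X,Y) / (std(X) * std(Y))
Mean X = -1.4, Mean Y = -0.6
Cov(X,Y) = 16.084286
Std(X) = 5.905929, Std(Y) = 5.628245
r = 0.4839

0.4839


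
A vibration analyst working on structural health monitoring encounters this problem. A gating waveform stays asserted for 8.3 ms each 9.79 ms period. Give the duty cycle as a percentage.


Duty cycle as a percentage:
DC = (t_on / T) * 100
   = (8.3 / 9.79) * 100
   = 0.847804 * 100
   = 84.78 %

84.78 %


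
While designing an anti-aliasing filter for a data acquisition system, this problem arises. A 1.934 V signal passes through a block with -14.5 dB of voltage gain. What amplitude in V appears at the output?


Output voltage from dB gain:
V_out = V_in * 10^(gain_dB / 20)
      = 1.934 * 10^(-14.5 / 20)
      = 1.934 * 0.188365
      = 0.3643 V

0.3643 V


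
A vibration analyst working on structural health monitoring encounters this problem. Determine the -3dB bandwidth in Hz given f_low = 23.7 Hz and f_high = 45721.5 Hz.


Bandwidth is the difference of -3dB frequencies:
BW = f_high - f_low
   = 45721.5 - 23.7
   = 45697.8 Hz

45697.8 Hz


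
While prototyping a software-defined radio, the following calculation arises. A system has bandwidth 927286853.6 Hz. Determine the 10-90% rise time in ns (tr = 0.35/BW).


Rise time from bandwidth relationship:
tr = 0.35 / BW
   = 0.35 / 927286853.6
   = 3.774452303e-10 s
   = 0.3774 ns

0.3774 ns


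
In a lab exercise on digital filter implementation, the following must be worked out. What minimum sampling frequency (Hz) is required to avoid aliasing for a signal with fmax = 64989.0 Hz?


The Nyquist rate is twice the maximum frequency component.
fs_min = 2 * fmax
      = 2 * 64989.0
      = 129978.0 Hz

129978.0


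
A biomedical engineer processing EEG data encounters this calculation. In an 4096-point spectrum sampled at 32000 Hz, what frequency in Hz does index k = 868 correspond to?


Frequency of DFT bin k:
f_k = k * fs / N
    = 868 * 32000 / 4096
    = 27776000 / 4096
    = 6781.25 Hz

6781.25 Hz


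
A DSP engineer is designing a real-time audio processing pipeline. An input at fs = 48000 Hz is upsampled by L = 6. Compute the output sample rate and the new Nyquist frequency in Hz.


Step 1 — output sample rate after interpolation by L:
fs_out = L * fs_in = 6 * 48000 = 288000 Hz

Step 2 — Nyquist frequency of the output stream:
f_Nyq = fs_out / 2 = 288000 / 2 = 144000.0 Hz

fs_out = 288000 Hz; f_Nyquist = 144000.0 Hz


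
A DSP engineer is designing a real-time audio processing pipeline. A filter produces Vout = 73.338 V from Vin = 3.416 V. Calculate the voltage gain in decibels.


Voltage gain in dB:
G = 20 * log10(Vout / Vin)
  = 20 * log10(73.338 / 3.416)
  = 20 * log10(21.46897)
  = 20 * 1.331811
  = 26.64 dB

26.64 dB


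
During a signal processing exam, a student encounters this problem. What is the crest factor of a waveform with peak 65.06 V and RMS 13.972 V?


Crest factor is the ratio of peak to RMS:
CF = V_peak / V_rms
   = 65.06 / 13.972
   = 4.6565

4.6565


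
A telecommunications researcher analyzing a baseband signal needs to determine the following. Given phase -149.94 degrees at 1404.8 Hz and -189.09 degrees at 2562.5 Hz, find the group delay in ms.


Group delay from phase difference:
tau = -d(phi)/d(omega)
d(phi) = -39.15 deg = -0.683296 rad
d(omega) = 2*pi*(2562.5 - 1404.8) = 7274.0436 rad/s
tau = -(-0.683296) / 7274.0436
    = 0.0939 ms

0.0939 ms


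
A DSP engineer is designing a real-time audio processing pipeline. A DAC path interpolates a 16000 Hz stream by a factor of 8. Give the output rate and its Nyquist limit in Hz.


Step 1 — output sample rate after interpolation by L:
fs_out = L * fs_in = 8 * 16000 = 128000 Hz

Step 2 — Nyquist frequency of the output stream:
f_Nyq = fs_out / 2 = 128000 / 2 = 64000.0 Hz

fs_out = 128000 Hz; f_Nyquist = 64000.0 Hz


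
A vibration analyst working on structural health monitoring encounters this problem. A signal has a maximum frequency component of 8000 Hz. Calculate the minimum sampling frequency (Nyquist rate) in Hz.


The Nyquist rate is twice the maximum frequency component.
fs_min = 2 * fmax
      = 2 * 8000
      = 16000 Hz

16000


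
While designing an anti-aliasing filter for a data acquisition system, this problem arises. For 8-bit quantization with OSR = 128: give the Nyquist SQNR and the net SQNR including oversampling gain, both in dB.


Step 1 — baseline SQNR at Nyquist:
SQNR_base = 6.02*N + 1.76
          = 6.02*8 + 1.76
          = 49.92 dB

Step 2 — oversampling processing gain:
G = 10*log10(OSR) = 10*log10(128) = 21.07 dB

Step 3 — total:
SQNR_total = 49.92 + 21.07 = 70.99 dB

Base SQNR = 49.92 dB; oversampled SQNR = 70.99 dB


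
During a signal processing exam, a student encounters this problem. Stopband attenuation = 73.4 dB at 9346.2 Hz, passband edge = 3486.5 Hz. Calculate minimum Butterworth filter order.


Butterworth filter order formula:
n = log10(10^(A/10) - 1) / (2 * log10(f_stop/f_pass))
10^(73.4/10) - 1 = 21877615.2395
f_stop/f_pass = 9346.2 / 3486.5 = 2.6807
n = 8.5699 -> ceil = 9

9


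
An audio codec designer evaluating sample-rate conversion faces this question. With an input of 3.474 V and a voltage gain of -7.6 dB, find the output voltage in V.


Output voltage from dB gain:
V_out = V_in * 10^(gain_dB / 20)
      = 3.474 * 10^(-7.6 / 20)
      = 3.474 * 0.416869
      = 1.4482 V

1.4482 V


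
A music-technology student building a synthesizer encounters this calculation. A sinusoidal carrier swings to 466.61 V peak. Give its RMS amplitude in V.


RMS voltage for a sinusoidal waveform:
V_rms = V_peak / sqrt(2)
      = 466.61 / 1.414214
      = 329.943 V

329.943 V


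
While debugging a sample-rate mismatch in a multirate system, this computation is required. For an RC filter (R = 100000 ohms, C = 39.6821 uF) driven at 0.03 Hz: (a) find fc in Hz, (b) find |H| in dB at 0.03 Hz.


Step 1 — cutoff frequency:
fc = 1 / (2*pi*R*C)
C = 39.6821 uF = 3.96821e-05 F
fc = 1 / (2*pi*100000*3.96821e-05)
   = 0.0401075 Hz

Step 2 — magnitude at f = 0.03 Hz:
|H(f)| = 1 / sqrt(1 + (f/fc)^2)
f/fc = 0.03 / 0.0401075 = 0.74799
|H| = 1 / sqrt(1 + 0.559489) = 0.8007719
|H|_dB = 20*log10(0.8007719) = -1.93 dB

fc = 0.0401075 Hz; |H(0.03 Hz)| = -1.93 dB


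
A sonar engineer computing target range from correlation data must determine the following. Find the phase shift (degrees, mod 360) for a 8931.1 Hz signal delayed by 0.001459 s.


Phase shift from frequency and time delay:
phi = 360 * f * t_delay
    = 360 * 8931.1 * 0.001459
    = 4690.97 degrees
    mod 360 = 10.97 degrees

10.97 degrees


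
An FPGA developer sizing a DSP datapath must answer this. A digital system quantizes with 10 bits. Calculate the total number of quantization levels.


Number of quantization levels = 2^N
= 2^10
= 1024

1024


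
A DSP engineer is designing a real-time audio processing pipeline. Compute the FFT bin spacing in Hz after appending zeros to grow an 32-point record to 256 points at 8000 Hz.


Frequency resolution after zero-padding:
N_padded = 32 * 8 = 256
df = fs / N_padded
   = 8000 / 256
   = 31.25 Hz

31.25 Hz


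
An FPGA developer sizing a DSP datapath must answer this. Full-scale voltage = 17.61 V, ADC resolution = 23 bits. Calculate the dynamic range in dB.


Dynamic range from full-scale to LSB:
V_min = V_max / 2^bits = 17.61 / 2^23
DR = 20 * log10(V_max / V_min)
   = 20 * log10(2^23)
   = 20 * 23 * log10(2)
   = 138.47 dB

138.47 dB


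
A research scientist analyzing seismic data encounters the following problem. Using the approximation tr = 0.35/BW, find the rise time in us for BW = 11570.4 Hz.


Rise time from bandwidth relationship:
tr = 0.35 / BW
   = 0.35 / 11570.4
   = 3.024960243e-05 s
   = 30.2496 us

30.2496 us


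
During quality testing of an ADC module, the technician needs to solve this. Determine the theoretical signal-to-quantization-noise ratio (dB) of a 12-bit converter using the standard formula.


Theoretical SNR for a full-scale sinusoid:
SNR = 6.02 * N + 1.76
    = 6.02 * 12 + 1.76
    = 72.24 + 1.76
    = 74.0 dB

74.0 dB


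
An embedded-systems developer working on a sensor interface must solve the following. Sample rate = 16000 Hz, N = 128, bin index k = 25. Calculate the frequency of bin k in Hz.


Frequency of DFT bin k:
f_k = k * fs / N
    = 25 * 16000 / 128
    = 400000 / 128
    = 3125.0 Hz

3125.0 Hz


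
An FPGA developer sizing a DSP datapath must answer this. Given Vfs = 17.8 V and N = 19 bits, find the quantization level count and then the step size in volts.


Step 1 — number of quantization levels:
L = 2^N = 2^19 = 524288

Step 2 — LSB step size:
delta = Vfs / L
      = 17.8 / 524288
      = 3.395e-05 V

Levels = 524288; step size = 3.395e-05 V


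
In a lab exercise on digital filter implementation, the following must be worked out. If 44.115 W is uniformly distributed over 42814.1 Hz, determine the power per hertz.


Power spectral density:
PSD = P / BW
    = 44.115 / 42814.1
    = 0.00103038 W/Hz

0.00103038 W/Hz


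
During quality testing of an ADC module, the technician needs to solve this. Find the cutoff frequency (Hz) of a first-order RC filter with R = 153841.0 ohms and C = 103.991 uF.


Cutoff frequency of a first-order RC filter:
fc = 1 / (2 * pi * R * C)
C = 103.991 uF = 0.000103991 F
fc = 1 / (2 * pi * 153841.0 * 0.000103991)
   = 1 / 100.51889762395
   = 0.009948 Hz

0.009948 Hz


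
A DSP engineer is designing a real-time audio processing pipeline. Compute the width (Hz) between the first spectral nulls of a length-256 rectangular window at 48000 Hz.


Main lobe width for a rectangular window:
Width = 2 * fs / N
      = 2 * 48000 / 256
      = 96000 / 256
      = 375.0 Hz

375.0 Hz


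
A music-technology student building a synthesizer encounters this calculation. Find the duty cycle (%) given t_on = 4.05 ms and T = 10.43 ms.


Duty cycle as a percentage:
DC = (t_on / T) * 100
   = (4.05 / 10.43) * 100
   = 0.388303 * 100
   = 38.83 %

38.83 %


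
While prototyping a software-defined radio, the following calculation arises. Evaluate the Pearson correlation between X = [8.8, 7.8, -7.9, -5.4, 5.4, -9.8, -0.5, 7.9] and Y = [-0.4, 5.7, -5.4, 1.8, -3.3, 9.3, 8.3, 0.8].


Pearson correlation coefficient (population):
r = cov(X,Y) / (std(X) * std(Y))
Mean X = 0.7875, Mean Y = 2.1
Cov(X,Y) = -5.7675
Std(X) = 7.182868, Std(Y) = 4.958326
r = -0.1619

-0.1619


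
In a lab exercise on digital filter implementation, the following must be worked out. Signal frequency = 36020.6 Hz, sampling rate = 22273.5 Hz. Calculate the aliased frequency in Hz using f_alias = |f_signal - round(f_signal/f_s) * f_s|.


Compute the nearest integer multiple of fs to the signal:
n = round(36020.6 / 22273.5) = 2
f_alias = |36020.6 - 2 * 22273.5|
        = |36020.6 - 44547.0|
        = 8526.4 Hz

8526.4


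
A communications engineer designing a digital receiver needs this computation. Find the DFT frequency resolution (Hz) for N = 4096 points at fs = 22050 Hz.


DFT frequency resolution:
df = fs / N
   = 22050 / 4096
   = 5.3833 Hz

5.3833 Hz


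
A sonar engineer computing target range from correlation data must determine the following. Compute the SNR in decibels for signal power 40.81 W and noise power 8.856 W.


SNR in decibels:
SNR = 10 * log10(Ps / Pn)
    = 10 * log10(40.81 / 8.856)
    = 10 * log10(4.6082)
    = 10 * 0.6635
    = 6.64 dB

6.64 dB


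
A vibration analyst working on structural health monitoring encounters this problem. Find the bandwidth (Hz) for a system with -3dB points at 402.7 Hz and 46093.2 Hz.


Bandwidth is the difference of -3dB frequencies:
BW = f_high - f_low
   = 46093.2 - 402.7
   = 45690.5 Hz

45690.5 Hz


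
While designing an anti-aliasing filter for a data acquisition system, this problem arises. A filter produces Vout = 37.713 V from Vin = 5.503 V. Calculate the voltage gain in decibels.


Voltage gain in dB:
G = 20 * log10(Vout / Vin)
  = 20 * log10(37.713 / 5.503)
  = 20 * log10(6.853171)
  = 20 * 0.835892
  = 16.72 dB

16.72 dB


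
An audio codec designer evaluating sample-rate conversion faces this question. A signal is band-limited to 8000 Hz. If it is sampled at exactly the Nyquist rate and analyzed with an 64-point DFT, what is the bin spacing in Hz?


Step 1 — Nyquist sampling rate:
fs = 2 * fmax = 2 * 8000 = 16000 Hz

Step 2 — DFT bin spacing:
df = fs / N = 16000 / 64 = 250.0 Hz

250.0 Hz


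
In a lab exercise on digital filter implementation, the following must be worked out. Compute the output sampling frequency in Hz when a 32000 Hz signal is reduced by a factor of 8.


Decimation reduces the sample rate:
fs_out = fs_in / M
       = 32000 / 8
       = 4000.0 Hz

4000.0 Hz


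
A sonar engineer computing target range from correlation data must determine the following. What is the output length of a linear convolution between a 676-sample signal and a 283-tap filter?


Linear convolution output length:
L = N + M - 1
  = 676 + 283 - 1
  = 958 samples

958


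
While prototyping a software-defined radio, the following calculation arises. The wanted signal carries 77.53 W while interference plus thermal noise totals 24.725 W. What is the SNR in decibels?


SNR in decibels:
SNR = 10 * log10(Ps / Pn)
    = 10 * log10(77.53 / 24.725)
    = 10 * log10(3.1357)
    = 10 * 0.4963
    = 4.96 dB

4.96 dB


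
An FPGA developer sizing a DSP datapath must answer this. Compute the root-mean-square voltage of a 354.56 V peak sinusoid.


RMS voltage for a sinusoidal waveform:
V_rms = V_peak / sqrt(2)
      = 354.56 / 1.414214
      = 250.712 V

250.712 V


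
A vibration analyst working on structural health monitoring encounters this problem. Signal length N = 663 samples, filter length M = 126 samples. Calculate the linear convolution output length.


Linear convolution output length:
L = N + M - 1
  = 663 + 126 - 1
  = 788 samples

788


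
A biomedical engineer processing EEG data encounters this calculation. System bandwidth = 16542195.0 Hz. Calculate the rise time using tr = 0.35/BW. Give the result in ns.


Rise time from bandwidth relationship:
tr = 0.35 / BW
   = 0.35 / 16542195.0
   = 2.11580144e-08 s
   = 21.158 ns

21.158 ns


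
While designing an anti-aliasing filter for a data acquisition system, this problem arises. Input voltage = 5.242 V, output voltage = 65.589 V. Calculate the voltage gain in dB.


Voltage gain in dB:
G = 20 * log10(Vout / Vin)
  = 20 * log10(65.589 / 5.242)
  = 20 * log10(12.512209)
  = 20 * 1.097334
  = 21.95 dB

21.95 dB


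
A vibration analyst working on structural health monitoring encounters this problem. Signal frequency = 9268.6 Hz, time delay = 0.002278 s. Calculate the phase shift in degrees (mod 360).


Phase shift from frequency and time delay:
phi = 360 * f * t_delay
    = 360 * 9268.6 * 0.002278
    = 7600.99 degrees
    mod 360 = 40.99 degrees

40.99 degrees


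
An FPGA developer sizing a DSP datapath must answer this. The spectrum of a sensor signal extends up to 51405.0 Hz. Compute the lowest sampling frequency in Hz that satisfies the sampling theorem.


The Nyquist rate is twice the maximum frequency component.
fs_min = 2 * fmax
      = 2 * 51405.0
      = 102810.0 Hz

102810.0


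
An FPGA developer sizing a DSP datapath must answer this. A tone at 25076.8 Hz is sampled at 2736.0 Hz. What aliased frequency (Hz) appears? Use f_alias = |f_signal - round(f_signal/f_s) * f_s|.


Compute the nearest integer multiple of fs to the signal:
n = round(25076.8 / 2736.0) = 9
f_alias = |25076.8 - 9 * 2736.0|
        = |25076.8 - 24624.0|
        = 452.8 Hz

452.8


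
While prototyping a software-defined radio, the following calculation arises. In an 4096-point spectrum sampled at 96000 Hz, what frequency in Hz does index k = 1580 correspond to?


Frequency of DFT bin k:
f_k = k * fs / N
    = 1580 * 96000 / 4096
    = 151680000 / 4096
    = 37031.25 Hz

37031.25 Hz


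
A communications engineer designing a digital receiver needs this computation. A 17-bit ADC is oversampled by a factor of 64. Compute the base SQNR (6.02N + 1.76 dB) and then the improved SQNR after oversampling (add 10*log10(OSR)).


Step 1 — baseline SQNR at Nyquist:
SQNR_base = 6.02*N + 1.76
          = 6.02*17 + 1.76
          = 104.1 dB

Step 2 — oversampling processing gain:
G = 10*log10(OSR) = 10*log10(64) = 18.06 dB

Step 3 — total:
SQNR_total = 104.1 + 18.06 = 122.16 dB

Base SQNR = 104.1 dB; oversampled SQNR = 122.16 dB


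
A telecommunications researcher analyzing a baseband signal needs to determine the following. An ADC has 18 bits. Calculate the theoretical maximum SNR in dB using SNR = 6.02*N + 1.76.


Theoretical SNR for a full-scale sinusoid:
SNR = 6.02 * N + 1.76
    = 6.02 * 18 + 1.76
    = 108.36 + 1.76
    = 110.12 dB

110.12 dB


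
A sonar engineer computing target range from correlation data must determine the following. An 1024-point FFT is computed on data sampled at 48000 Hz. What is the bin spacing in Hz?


DFT frequency resolution:
df = fs / N
   = 48000 / 1024
   = 46.875 Hz

46.875 Hz


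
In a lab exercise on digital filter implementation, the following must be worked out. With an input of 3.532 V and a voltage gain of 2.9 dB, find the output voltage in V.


Output voltage from dB gain:
V_out = V_in * 10^(gain_dB / 20)
      = 3.532 * 10^(2.9 / 20)
      = 3.532 * 1.396368
      = 4.932 V

4.932 V


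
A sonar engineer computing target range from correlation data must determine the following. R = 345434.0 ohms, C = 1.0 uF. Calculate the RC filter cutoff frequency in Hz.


Cutoff frequency of a first-order RC filter:
fc = 1 / (2 * pi * R * C)
C = 1.0 uF = 1e-06 F
fc = 1 / (2 * pi * 345434.0 * 1e-06)
   = 1 / 2.1704258334003
   = 0.460739 Hz

0.460739 Hz


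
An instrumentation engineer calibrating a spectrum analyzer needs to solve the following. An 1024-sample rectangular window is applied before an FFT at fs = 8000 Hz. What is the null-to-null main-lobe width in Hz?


Main lobe width for a rectangular window:
Width = 2 * fs / N
      = 2 * 8000 / 1024
      = 16000 / 1024
      = 15.625 Hz

15.625 Hz


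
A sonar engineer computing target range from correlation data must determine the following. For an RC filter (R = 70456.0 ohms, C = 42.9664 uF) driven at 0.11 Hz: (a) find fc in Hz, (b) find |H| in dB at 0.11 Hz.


Step 1 — cutoff frequency:
fc = 1 / (2*pi*R*C)
C = 42.9664 uF = 4.29664e-05 F
fc = 1 / (2*pi*70456.0*4.29664e-05)
   = 0.0525743 Hz

Step 2 — magnitude at f = 0.11 Hz:
|H(f)| = 1 / sqrt(1 + (f/fc)^2)
f/fc = 0.11 / 0.0525743 = 2.092277
|H| = 1 / sqrt(1 + 4.377623) = 0.4312259
|H|_dB = 20*log10(0.4312259) = -7.31 dB

fc = 0.0525743 Hz; |H(0.11 Hz)| = -7.31 dB


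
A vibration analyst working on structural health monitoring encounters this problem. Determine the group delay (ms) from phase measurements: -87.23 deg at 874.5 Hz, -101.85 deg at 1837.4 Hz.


Group delay from phase difference:
tau = -d(phi)/d(omega)
d(phi) = -14.62 deg = -0.255167 rad
d(omega) = 2*pi*(1837.4 - 874.5) = 6050.0791 rad/s
tau = -(-0.255167) / 6050.0791
    = 0.0422 ms

0.0422 ms


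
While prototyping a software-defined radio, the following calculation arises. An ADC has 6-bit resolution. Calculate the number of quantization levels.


Number of quantization levels = 2^N
= 2^6
= 64

64


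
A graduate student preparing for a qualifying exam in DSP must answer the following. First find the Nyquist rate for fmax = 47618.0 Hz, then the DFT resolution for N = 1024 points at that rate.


Step 1 — Nyquist sampling rate:
fs = 2 * fmax = 2 * 47618.0 = 95236.0 Hz

Step 2 — DFT bin spacing:
df = fs / N = 95236.0 / 1024 = 93.0039 Hz

93.0039 Hz


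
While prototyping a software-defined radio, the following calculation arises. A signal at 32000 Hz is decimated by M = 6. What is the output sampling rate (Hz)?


Decimation reduces the sample rate:
fs_out = fs_in / M
       = 32000 / 6
       = 5333.3333 Hz

5333.3333 Hz


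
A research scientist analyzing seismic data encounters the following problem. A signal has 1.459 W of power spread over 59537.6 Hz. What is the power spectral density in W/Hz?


Power spectral density:
PSD = P / BW
    = 1.459 / 59537.6
    = 2.451e-05 W/Hz

2.451e-05 W/Hz


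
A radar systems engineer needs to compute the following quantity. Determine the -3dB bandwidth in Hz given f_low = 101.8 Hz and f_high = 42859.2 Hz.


Bandwidth is the difference of -3dB frequencies:
BW = f_high - f_low
   = 42859.2 - 101.8
   = 42757.4 Hz

42757.4 Hz


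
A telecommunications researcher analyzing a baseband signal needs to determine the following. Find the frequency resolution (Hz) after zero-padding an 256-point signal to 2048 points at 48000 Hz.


Frequency resolution after zero-padding:
N_padded = 256 * 8 = 2048
df = fs / N_padded
   = 48000 / 2048
   = 23.4375 Hz

23.4375 Hz


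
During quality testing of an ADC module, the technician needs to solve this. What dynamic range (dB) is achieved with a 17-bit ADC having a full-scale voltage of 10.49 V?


Dynamic range from full-scale to LSB:
V_min = V_max / 2^bits = 10.49 / 2^17
DR = 20 * log10(V_max / V_min)
   = 20 * log10(2^17)
   = 20 * 17 * log10(2)
   = 102.35 dB

102.35 dB


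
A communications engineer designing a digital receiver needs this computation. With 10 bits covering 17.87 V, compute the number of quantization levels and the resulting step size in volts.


Step 1 — number of quantization levels:
L = 2^N = 2^10 = 1024

Step 2 — LSB step size:
delta = Vfs / L
      = 17.87 / 1024
      = 0.01745117 V

Levels = 1024; step size = 0.01745117 V
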